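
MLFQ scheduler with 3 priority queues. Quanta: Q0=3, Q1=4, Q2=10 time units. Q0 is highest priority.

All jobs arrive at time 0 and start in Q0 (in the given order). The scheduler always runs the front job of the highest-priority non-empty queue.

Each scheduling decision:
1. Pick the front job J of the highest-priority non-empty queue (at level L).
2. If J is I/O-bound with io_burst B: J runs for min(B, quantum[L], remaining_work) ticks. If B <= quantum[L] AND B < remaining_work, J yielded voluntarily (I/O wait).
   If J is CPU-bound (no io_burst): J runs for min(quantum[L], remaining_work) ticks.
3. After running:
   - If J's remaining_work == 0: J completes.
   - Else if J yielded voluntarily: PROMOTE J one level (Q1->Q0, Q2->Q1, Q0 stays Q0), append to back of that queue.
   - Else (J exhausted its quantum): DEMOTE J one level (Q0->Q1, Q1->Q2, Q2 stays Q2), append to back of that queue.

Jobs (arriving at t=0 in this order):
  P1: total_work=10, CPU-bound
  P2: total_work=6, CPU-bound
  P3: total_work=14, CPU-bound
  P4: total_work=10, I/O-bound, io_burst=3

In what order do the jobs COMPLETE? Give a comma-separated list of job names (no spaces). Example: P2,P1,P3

Answer: P4,P2,P1,P3

Derivation:
t=0-3: P1@Q0 runs 3, rem=7, quantum used, demote→Q1. Q0=[P2,P3,P4] Q1=[P1] Q2=[]
t=3-6: P2@Q0 runs 3, rem=3, quantum used, demote→Q1. Q0=[P3,P4] Q1=[P1,P2] Q2=[]
t=6-9: P3@Q0 runs 3, rem=11, quantum used, demote→Q1. Q0=[P4] Q1=[P1,P2,P3] Q2=[]
t=9-12: P4@Q0 runs 3, rem=7, I/O yield, promote→Q0. Q0=[P4] Q1=[P1,P2,P3] Q2=[]
t=12-15: P4@Q0 runs 3, rem=4, I/O yield, promote→Q0. Q0=[P4] Q1=[P1,P2,P3] Q2=[]
t=15-18: P4@Q0 runs 3, rem=1, I/O yield, promote→Q0. Q0=[P4] Q1=[P1,P2,P3] Q2=[]
t=18-19: P4@Q0 runs 1, rem=0, completes. Q0=[] Q1=[P1,P2,P3] Q2=[]
t=19-23: P1@Q1 runs 4, rem=3, quantum used, demote→Q2. Q0=[] Q1=[P2,P3] Q2=[P1]
t=23-26: P2@Q1 runs 3, rem=0, completes. Q0=[] Q1=[P3] Q2=[P1]
t=26-30: P3@Q1 runs 4, rem=7, quantum used, demote→Q2. Q0=[] Q1=[] Q2=[P1,P3]
t=30-33: P1@Q2 runs 3, rem=0, completes. Q0=[] Q1=[] Q2=[P3]
t=33-40: P3@Q2 runs 7, rem=0, completes. Q0=[] Q1=[] Q2=[]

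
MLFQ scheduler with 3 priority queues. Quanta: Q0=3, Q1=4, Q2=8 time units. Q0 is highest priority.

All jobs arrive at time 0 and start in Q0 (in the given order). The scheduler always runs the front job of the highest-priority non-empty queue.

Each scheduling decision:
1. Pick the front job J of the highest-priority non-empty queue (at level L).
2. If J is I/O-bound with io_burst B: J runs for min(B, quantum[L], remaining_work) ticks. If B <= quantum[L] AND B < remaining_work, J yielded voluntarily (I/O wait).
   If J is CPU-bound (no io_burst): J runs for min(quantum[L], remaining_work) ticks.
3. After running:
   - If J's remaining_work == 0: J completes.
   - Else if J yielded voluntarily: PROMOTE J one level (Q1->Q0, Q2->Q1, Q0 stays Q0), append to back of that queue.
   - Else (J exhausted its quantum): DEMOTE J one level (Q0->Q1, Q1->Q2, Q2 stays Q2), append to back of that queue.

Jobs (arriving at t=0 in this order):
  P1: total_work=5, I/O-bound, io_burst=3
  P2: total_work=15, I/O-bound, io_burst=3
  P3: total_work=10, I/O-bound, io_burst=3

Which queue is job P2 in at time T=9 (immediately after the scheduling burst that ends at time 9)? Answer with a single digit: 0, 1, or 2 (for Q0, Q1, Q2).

t=0-3: P1@Q0 runs 3, rem=2, I/O yield, promote→Q0. Q0=[P2,P3,P1] Q1=[] Q2=[]
t=3-6: P2@Q0 runs 3, rem=12, I/O yield, promote→Q0. Q0=[P3,P1,P2] Q1=[] Q2=[]
t=6-9: P3@Q0 runs 3, rem=7, I/O yield, promote→Q0. Q0=[P1,P2,P3] Q1=[] Q2=[]
t=9-11: P1@Q0 runs 2, rem=0, completes. Q0=[P2,P3] Q1=[] Q2=[]
t=11-14: P2@Q0 runs 3, rem=9, I/O yield, promote→Q0. Q0=[P3,P2] Q1=[] Q2=[]
t=14-17: P3@Q0 runs 3, rem=4, I/O yield, promote→Q0. Q0=[P2,P3] Q1=[] Q2=[]
t=17-20: P2@Q0 runs 3, rem=6, I/O yield, promote→Q0. Q0=[P3,P2] Q1=[] Q2=[]
t=20-23: P3@Q0 runs 3, rem=1, I/O yield, promote→Q0. Q0=[P2,P3] Q1=[] Q2=[]
t=23-26: P2@Q0 runs 3, rem=3, I/O yield, promote→Q0. Q0=[P3,P2] Q1=[] Q2=[]
t=26-27: P3@Q0 runs 1, rem=0, completes. Q0=[P2] Q1=[] Q2=[]
t=27-30: P2@Q0 runs 3, rem=0, completes. Q0=[] Q1=[] Q2=[]

Answer: 0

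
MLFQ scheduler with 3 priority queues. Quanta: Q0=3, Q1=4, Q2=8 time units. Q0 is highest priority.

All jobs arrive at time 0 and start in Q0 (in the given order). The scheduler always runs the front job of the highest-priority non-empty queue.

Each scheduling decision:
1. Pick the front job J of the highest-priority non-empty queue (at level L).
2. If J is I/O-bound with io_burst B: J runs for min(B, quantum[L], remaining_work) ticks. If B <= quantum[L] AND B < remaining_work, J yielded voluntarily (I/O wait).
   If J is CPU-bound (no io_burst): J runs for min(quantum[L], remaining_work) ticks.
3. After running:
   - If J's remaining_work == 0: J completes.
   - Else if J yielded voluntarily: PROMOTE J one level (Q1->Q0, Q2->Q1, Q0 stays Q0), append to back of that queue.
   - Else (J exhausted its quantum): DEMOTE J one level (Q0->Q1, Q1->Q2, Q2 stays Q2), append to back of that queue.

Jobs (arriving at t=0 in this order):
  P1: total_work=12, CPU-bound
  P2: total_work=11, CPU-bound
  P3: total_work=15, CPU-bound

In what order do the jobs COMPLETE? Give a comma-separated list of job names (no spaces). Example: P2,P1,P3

Answer: P1,P2,P3

Derivation:
t=0-3: P1@Q0 runs 3, rem=9, quantum used, demote→Q1. Q0=[P2,P3] Q1=[P1] Q2=[]
t=3-6: P2@Q0 runs 3, rem=8, quantum used, demote→Q1. Q0=[P3] Q1=[P1,P2] Q2=[]
t=6-9: P3@Q0 runs 3, rem=12, quantum used, demote→Q1. Q0=[] Q1=[P1,P2,P3] Q2=[]
t=9-13: P1@Q1 runs 4, rem=5, quantum used, demote→Q2. Q0=[] Q1=[P2,P3] Q2=[P1]
t=13-17: P2@Q1 runs 4, rem=4, quantum used, demote→Q2. Q0=[] Q1=[P3] Q2=[P1,P2]
t=17-21: P3@Q1 runs 4, rem=8, quantum used, demote→Q2. Q0=[] Q1=[] Q2=[P1,P2,P3]
t=21-26: P1@Q2 runs 5, rem=0, completes. Q0=[] Q1=[] Q2=[P2,P3]
t=26-30: P2@Q2 runs 4, rem=0, completes. Q0=[] Q1=[] Q2=[P3]
t=30-38: P3@Q2 runs 8, rem=0, completes. Q0=[] Q1=[] Q2=[]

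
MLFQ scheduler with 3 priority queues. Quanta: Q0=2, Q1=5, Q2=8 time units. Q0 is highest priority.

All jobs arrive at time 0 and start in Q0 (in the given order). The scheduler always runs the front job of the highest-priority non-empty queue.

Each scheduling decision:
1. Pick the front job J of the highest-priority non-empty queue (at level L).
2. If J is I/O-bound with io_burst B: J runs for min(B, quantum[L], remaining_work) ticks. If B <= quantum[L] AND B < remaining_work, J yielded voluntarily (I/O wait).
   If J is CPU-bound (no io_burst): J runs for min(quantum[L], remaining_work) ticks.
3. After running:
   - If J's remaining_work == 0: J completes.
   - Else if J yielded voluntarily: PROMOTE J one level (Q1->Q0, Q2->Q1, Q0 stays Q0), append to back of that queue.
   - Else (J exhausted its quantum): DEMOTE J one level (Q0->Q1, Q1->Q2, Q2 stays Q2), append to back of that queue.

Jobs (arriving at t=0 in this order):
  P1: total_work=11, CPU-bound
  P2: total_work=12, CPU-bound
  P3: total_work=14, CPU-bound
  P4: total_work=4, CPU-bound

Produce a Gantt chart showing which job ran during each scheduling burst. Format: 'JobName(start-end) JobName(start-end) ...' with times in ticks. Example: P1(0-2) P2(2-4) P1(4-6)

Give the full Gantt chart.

t=0-2: P1@Q0 runs 2, rem=9, quantum used, demote→Q1. Q0=[P2,P3,P4] Q1=[P1] Q2=[]
t=2-4: P2@Q0 runs 2, rem=10, quantum used, demote→Q1. Q0=[P3,P4] Q1=[P1,P2] Q2=[]
t=4-6: P3@Q0 runs 2, rem=12, quantum used, demote→Q1. Q0=[P4] Q1=[P1,P2,P3] Q2=[]
t=6-8: P4@Q0 runs 2, rem=2, quantum used, demote→Q1. Q0=[] Q1=[P1,P2,P3,P4] Q2=[]
t=8-13: P1@Q1 runs 5, rem=4, quantum used, demote→Q2. Q0=[] Q1=[P2,P3,P4] Q2=[P1]
t=13-18: P2@Q1 runs 5, rem=5, quantum used, demote→Q2. Q0=[] Q1=[P3,P4] Q2=[P1,P2]
t=18-23: P3@Q1 runs 5, rem=7, quantum used, demote→Q2. Q0=[] Q1=[P4] Q2=[P1,P2,P3]
t=23-25: P4@Q1 runs 2, rem=0, completes. Q0=[] Q1=[] Q2=[P1,P2,P3]
t=25-29: P1@Q2 runs 4, rem=0, completes. Q0=[] Q1=[] Q2=[P2,P3]
t=29-34: P2@Q2 runs 5, rem=0, completes. Q0=[] Q1=[] Q2=[P3]
t=34-41: P3@Q2 runs 7, rem=0, completes. Q0=[] Q1=[] Q2=[]

Answer: P1(0-2) P2(2-4) P3(4-6) P4(6-8) P1(8-13) P2(13-18) P3(18-23) P4(23-25) P1(25-29) P2(29-34) P3(34-41)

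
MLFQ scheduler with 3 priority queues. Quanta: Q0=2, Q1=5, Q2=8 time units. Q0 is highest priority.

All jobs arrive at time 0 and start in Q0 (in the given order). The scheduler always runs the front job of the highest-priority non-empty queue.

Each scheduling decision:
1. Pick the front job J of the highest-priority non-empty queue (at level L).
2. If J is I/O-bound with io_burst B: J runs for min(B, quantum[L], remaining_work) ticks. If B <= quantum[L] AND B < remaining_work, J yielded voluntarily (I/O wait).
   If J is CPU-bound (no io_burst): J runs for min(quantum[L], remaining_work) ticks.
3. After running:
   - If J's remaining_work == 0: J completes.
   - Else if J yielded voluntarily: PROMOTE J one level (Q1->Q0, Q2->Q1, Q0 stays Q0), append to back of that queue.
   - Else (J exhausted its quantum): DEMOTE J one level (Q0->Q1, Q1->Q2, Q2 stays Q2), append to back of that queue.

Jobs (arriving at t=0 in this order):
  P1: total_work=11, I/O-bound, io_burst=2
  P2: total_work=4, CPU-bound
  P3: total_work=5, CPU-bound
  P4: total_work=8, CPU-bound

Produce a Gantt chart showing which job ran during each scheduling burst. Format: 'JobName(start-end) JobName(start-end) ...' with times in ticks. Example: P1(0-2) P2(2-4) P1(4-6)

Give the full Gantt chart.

t=0-2: P1@Q0 runs 2, rem=9, I/O yield, promote→Q0. Q0=[P2,P3,P4,P1] Q1=[] Q2=[]
t=2-4: P2@Q0 runs 2, rem=2, quantum used, demote→Q1. Q0=[P3,P4,P1] Q1=[P2] Q2=[]
t=4-6: P3@Q0 runs 2, rem=3, quantum used, demote→Q1. Q0=[P4,P1] Q1=[P2,P3] Q2=[]
t=6-8: P4@Q0 runs 2, rem=6, quantum used, demote→Q1. Q0=[P1] Q1=[P2,P3,P4] Q2=[]
t=8-10: P1@Q0 runs 2, rem=7, I/O yield, promote→Q0. Q0=[P1] Q1=[P2,P3,P4] Q2=[]
t=10-12: P1@Q0 runs 2, rem=5, I/O yield, promote→Q0. Q0=[P1] Q1=[P2,P3,P4] Q2=[]
t=12-14: P1@Q0 runs 2, rem=3, I/O yield, promote→Q0. Q0=[P1] Q1=[P2,P3,P4] Q2=[]
t=14-16: P1@Q0 runs 2, rem=1, I/O yield, promote→Q0. Q0=[P1] Q1=[P2,P3,P4] Q2=[]
t=16-17: P1@Q0 runs 1, rem=0, completes. Q0=[] Q1=[P2,P3,P4] Q2=[]
t=17-19: P2@Q1 runs 2, rem=0, completes. Q0=[] Q1=[P3,P4] Q2=[]
t=19-22: P3@Q1 runs 3, rem=0, completes. Q0=[] Q1=[P4] Q2=[]
t=22-27: P4@Q1 runs 5, rem=1, quantum used, demote→Q2. Q0=[] Q1=[] Q2=[P4]
t=27-28: P4@Q2 runs 1, rem=0, completes. Q0=[] Q1=[] Q2=[]

Answer: P1(0-2) P2(2-4) P3(4-6) P4(6-8) P1(8-10) P1(10-12) P1(12-14) P1(14-16) P1(16-17) P2(17-19) P3(19-22) P4(22-27) P4(27-28)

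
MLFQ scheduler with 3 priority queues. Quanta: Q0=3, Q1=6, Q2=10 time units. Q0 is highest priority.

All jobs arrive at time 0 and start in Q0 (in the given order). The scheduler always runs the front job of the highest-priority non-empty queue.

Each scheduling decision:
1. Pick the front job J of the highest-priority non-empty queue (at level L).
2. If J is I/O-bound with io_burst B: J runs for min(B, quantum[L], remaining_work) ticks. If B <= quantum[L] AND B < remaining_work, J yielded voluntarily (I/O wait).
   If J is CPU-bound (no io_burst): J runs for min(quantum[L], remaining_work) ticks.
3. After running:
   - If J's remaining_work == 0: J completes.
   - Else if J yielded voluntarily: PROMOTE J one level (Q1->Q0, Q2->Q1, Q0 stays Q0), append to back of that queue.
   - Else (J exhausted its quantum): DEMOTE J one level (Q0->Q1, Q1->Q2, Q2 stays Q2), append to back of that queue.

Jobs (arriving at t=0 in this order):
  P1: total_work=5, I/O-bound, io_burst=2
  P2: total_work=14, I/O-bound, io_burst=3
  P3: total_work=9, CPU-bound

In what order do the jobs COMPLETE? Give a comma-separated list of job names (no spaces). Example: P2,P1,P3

t=0-2: P1@Q0 runs 2, rem=3, I/O yield, promote→Q0. Q0=[P2,P3,P1] Q1=[] Q2=[]
t=2-5: P2@Q0 runs 3, rem=11, I/O yield, promote→Q0. Q0=[P3,P1,P2] Q1=[] Q2=[]
t=5-8: P3@Q0 runs 3, rem=6, quantum used, demote→Q1. Q0=[P1,P2] Q1=[P3] Q2=[]
t=8-10: P1@Q0 runs 2, rem=1, I/O yield, promote→Q0. Q0=[P2,P1] Q1=[P3] Q2=[]
t=10-13: P2@Q0 runs 3, rem=8, I/O yield, promote→Q0. Q0=[P1,P2] Q1=[P3] Q2=[]
t=13-14: P1@Q0 runs 1, rem=0, completes. Q0=[P2] Q1=[P3] Q2=[]
t=14-17: P2@Q0 runs 3, rem=5, I/O yield, promote→Q0. Q0=[P2] Q1=[P3] Q2=[]
t=17-20: P2@Q0 runs 3, rem=2, I/O yield, promote→Q0. Q0=[P2] Q1=[P3] Q2=[]
t=20-22: P2@Q0 runs 2, rem=0, completes. Q0=[] Q1=[P3] Q2=[]
t=22-28: P3@Q1 runs 6, rem=0, completes. Q0=[] Q1=[] Q2=[]

Answer: P1,P2,P3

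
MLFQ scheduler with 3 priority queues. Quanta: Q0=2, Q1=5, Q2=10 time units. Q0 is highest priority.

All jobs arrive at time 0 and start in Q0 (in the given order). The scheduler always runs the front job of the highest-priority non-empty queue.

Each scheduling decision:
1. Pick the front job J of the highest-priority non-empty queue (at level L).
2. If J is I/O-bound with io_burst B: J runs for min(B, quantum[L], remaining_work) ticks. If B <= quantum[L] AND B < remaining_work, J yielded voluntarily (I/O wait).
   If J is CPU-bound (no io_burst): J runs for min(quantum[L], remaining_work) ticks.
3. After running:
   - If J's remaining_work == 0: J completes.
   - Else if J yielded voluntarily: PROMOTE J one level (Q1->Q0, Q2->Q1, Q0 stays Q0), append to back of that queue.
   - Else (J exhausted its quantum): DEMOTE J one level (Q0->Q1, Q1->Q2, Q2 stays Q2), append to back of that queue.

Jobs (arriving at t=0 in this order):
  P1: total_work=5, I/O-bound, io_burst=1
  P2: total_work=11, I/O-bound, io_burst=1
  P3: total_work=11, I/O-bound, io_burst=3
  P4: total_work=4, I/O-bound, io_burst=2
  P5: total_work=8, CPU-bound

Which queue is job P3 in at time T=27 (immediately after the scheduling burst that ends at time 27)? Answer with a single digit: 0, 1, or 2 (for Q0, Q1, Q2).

t=0-1: P1@Q0 runs 1, rem=4, I/O yield, promote→Q0. Q0=[P2,P3,P4,P5,P1] Q1=[] Q2=[]
t=1-2: P2@Q0 runs 1, rem=10, I/O yield, promote→Q0. Q0=[P3,P4,P5,P1,P2] Q1=[] Q2=[]
t=2-4: P3@Q0 runs 2, rem=9, quantum used, demote→Q1. Q0=[P4,P5,P1,P2] Q1=[P3] Q2=[]
t=4-6: P4@Q0 runs 2, rem=2, I/O yield, promote→Q0. Q0=[P5,P1,P2,P4] Q1=[P3] Q2=[]
t=6-8: P5@Q0 runs 2, rem=6, quantum used, demote→Q1. Q0=[P1,P2,P4] Q1=[P3,P5] Q2=[]
t=8-9: P1@Q0 runs 1, rem=3, I/O yield, promote→Q0. Q0=[P2,P4,P1] Q1=[P3,P5] Q2=[]
t=9-10: P2@Q0 runs 1, rem=9, I/O yield, promote→Q0. Q0=[P4,P1,P2] Q1=[P3,P5] Q2=[]
t=10-12: P4@Q0 runs 2, rem=0, completes. Q0=[P1,P2] Q1=[P3,P5] Q2=[]
t=12-13: P1@Q0 runs 1, rem=2, I/O yield, promote→Q0. Q0=[P2,P1] Q1=[P3,P5] Q2=[]
t=13-14: P2@Q0 runs 1, rem=8, I/O yield, promote→Q0. Q0=[P1,P2] Q1=[P3,P5] Q2=[]
t=14-15: P1@Q0 runs 1, rem=1, I/O yield, promote→Q0. Q0=[P2,P1] Q1=[P3,P5] Q2=[]
t=15-16: P2@Q0 runs 1, rem=7, I/O yield, promote→Q0. Q0=[P1,P2] Q1=[P3,P5] Q2=[]
t=16-17: P1@Q0 runs 1, rem=0, completes. Q0=[P2] Q1=[P3,P5] Q2=[]
t=17-18: P2@Q0 runs 1, rem=6, I/O yield, promote→Q0. Q0=[P2] Q1=[P3,P5] Q2=[]
t=18-19: P2@Q0 runs 1, rem=5, I/O yield, promote→Q0. Q0=[P2] Q1=[P3,P5] Q2=[]
t=19-20: P2@Q0 runs 1, rem=4, I/O yield, promote→Q0. Q0=[P2] Q1=[P3,P5] Q2=[]
t=20-21: P2@Q0 runs 1, rem=3, I/O yield, promote→Q0. Q0=[P2] Q1=[P3,P5] Q2=[]
t=21-22: P2@Q0 runs 1, rem=2, I/O yield, promote→Q0. Q0=[P2] Q1=[P3,P5] Q2=[]
t=22-23: P2@Q0 runs 1, rem=1, I/O yield, promote→Q0. Q0=[P2] Q1=[P3,P5] Q2=[]
t=23-24: P2@Q0 runs 1, rem=0, completes. Q0=[] Q1=[P3,P5] Q2=[]
t=24-27: P3@Q1 runs 3, rem=6, I/O yield, promote→Q0. Q0=[P3] Q1=[P5] Q2=[]
t=27-29: P3@Q0 runs 2, rem=4, quantum used, demote→Q1. Q0=[] Q1=[P5,P3] Q2=[]
t=29-34: P5@Q1 runs 5, rem=1, quantum used, demote→Q2. Q0=[] Q1=[P3] Q2=[P5]
t=34-37: P3@Q1 runs 3, rem=1, I/O yield, promote→Q0. Q0=[P3] Q1=[] Q2=[P5]
t=37-38: P3@Q0 runs 1, rem=0, completes. Q0=[] Q1=[] Q2=[P5]
t=38-39: P5@Q2 runs 1, rem=0, completes. Q0=[] Q1=[] Q2=[]

Answer: 0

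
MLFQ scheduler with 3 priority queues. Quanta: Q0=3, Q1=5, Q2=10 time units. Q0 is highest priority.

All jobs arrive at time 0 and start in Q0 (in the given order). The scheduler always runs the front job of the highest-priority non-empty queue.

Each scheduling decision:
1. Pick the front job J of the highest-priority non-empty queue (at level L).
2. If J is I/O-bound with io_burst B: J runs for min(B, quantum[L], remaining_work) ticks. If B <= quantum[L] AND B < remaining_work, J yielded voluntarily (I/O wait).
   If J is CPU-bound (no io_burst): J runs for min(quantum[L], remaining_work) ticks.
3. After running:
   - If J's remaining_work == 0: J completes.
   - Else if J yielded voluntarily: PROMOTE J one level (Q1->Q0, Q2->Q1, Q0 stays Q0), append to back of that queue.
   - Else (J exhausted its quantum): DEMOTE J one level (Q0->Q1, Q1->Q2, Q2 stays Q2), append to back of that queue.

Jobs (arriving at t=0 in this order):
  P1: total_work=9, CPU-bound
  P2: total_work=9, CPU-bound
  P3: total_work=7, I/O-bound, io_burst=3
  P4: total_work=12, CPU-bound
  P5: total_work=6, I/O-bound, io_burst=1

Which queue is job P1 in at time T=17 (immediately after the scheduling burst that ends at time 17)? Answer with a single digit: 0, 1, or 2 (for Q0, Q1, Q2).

Answer: 1

Derivation:
t=0-3: P1@Q0 runs 3, rem=6, quantum used, demote→Q1. Q0=[P2,P3,P4,P5] Q1=[P1] Q2=[]
t=3-6: P2@Q0 runs 3, rem=6, quantum used, demote→Q1. Q0=[P3,P4,P5] Q1=[P1,P2] Q2=[]
t=6-9: P3@Q0 runs 3, rem=4, I/O yield, promote→Q0. Q0=[P4,P5,P3] Q1=[P1,P2] Q2=[]
t=9-12: P4@Q0 runs 3, rem=9, quantum used, demote→Q1. Q0=[P5,P3] Q1=[P1,P2,P4] Q2=[]
t=12-13: P5@Q0 runs 1, rem=5, I/O yield, promote→Q0. Q0=[P3,P5] Q1=[P1,P2,P4] Q2=[]
t=13-16: P3@Q0 runs 3, rem=1, I/O yield, promote→Q0. Q0=[P5,P3] Q1=[P1,P2,P4] Q2=[]
t=16-17: P5@Q0 runs 1, rem=4, I/O yield, promote→Q0. Q0=[P3,P5] Q1=[P1,P2,P4] Q2=[]
t=17-18: P3@Q0 runs 1, rem=0, completes. Q0=[P5] Q1=[P1,P2,P4] Q2=[]
t=18-19: P5@Q0 runs 1, rem=3, I/O yield, promote→Q0. Q0=[P5] Q1=[P1,P2,P4] Q2=[]
t=19-20: P5@Q0 runs 1, rem=2, I/O yield, promote→Q0. Q0=[P5] Q1=[P1,P2,P4] Q2=[]
t=20-21: P5@Q0 runs 1, rem=1, I/O yield, promote→Q0. Q0=[P5] Q1=[P1,P2,P4] Q2=[]
t=21-22: P5@Q0 runs 1, rem=0, completes. Q0=[] Q1=[P1,P2,P4] Q2=[]
t=22-27: P1@Q1 runs 5, rem=1, quantum used, demote→Q2. Q0=[] Q1=[P2,P4] Q2=[P1]
t=27-32: P2@Q1 runs 5, rem=1, quantum used, demote→Q2. Q0=[] Q1=[P4] Q2=[P1,P2]
t=32-37: P4@Q1 runs 5, rem=4, quantum used, demote→Q2. Q0=[] Q1=[] Q2=[P1,P2,P4]
t=37-38: P1@Q2 runs 1, rem=0, completes. Q0=[] Q1=[] Q2=[P2,P4]
t=38-39: P2@Q2 runs 1, rem=0, completes. Q0=[] Q1=[] Q2=[P4]
t=39-43: P4@Q2 runs 4, rem=0, completes. Q0=[] Q1=[] Q2=[]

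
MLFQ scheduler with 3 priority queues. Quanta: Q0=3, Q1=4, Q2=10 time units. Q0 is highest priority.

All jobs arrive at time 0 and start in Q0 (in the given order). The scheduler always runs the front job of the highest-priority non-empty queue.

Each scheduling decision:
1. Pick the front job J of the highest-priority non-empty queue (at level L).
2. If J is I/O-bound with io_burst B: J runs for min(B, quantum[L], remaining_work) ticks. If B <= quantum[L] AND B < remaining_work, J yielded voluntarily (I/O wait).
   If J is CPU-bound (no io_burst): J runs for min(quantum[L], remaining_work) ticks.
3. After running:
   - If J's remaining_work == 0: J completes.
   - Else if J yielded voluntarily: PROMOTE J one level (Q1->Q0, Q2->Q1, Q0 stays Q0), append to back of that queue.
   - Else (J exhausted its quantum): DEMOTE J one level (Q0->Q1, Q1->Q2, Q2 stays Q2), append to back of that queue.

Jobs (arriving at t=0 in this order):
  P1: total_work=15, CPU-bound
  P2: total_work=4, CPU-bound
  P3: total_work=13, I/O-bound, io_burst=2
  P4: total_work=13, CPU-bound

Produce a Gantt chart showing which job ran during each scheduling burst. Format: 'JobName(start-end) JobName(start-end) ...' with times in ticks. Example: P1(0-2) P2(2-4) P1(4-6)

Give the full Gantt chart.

t=0-3: P1@Q0 runs 3, rem=12, quantum used, demote→Q1. Q0=[P2,P3,P4] Q1=[P1] Q2=[]
t=3-6: P2@Q0 runs 3, rem=1, quantum used, demote→Q1. Q0=[P3,P4] Q1=[P1,P2] Q2=[]
t=6-8: P3@Q0 runs 2, rem=11, I/O yield, promote→Q0. Q0=[P4,P3] Q1=[P1,P2] Q2=[]
t=8-11: P4@Q0 runs 3, rem=10, quantum used, demote→Q1. Q0=[P3] Q1=[P1,P2,P4] Q2=[]
t=11-13: P3@Q0 runs 2, rem=9, I/O yield, promote→Q0. Q0=[P3] Q1=[P1,P2,P4] Q2=[]
t=13-15: P3@Q0 runs 2, rem=7, I/O yield, promote→Q0. Q0=[P3] Q1=[P1,P2,P4] Q2=[]
t=15-17: P3@Q0 runs 2, rem=5, I/O yield, promote→Q0. Q0=[P3] Q1=[P1,P2,P4] Q2=[]
t=17-19: P3@Q0 runs 2, rem=3, I/O yield, promote→Q0. Q0=[P3] Q1=[P1,P2,P4] Q2=[]
t=19-21: P3@Q0 runs 2, rem=1, I/O yield, promote→Q0. Q0=[P3] Q1=[P1,P2,P4] Q2=[]
t=21-22: P3@Q0 runs 1, rem=0, completes. Q0=[] Q1=[P1,P2,P4] Q2=[]
t=22-26: P1@Q1 runs 4, rem=8, quantum used, demote→Q2. Q0=[] Q1=[P2,P4] Q2=[P1]
t=26-27: P2@Q1 runs 1, rem=0, completes. Q0=[] Q1=[P4] Q2=[P1]
t=27-31: P4@Q1 runs 4, rem=6, quantum used, demote→Q2. Q0=[] Q1=[] Q2=[P1,P4]
t=31-39: P1@Q2 runs 8, rem=0, completes. Q0=[] Q1=[] Q2=[P4]
t=39-45: P4@Q2 runs 6, rem=0, completes. Q0=[] Q1=[] Q2=[]

Answer: P1(0-3) P2(3-6) P3(6-8) P4(8-11) P3(11-13) P3(13-15) P3(15-17) P3(17-19) P3(19-21) P3(21-22) P1(22-26) P2(26-27) P4(27-31) P1(31-39) P4(39-45)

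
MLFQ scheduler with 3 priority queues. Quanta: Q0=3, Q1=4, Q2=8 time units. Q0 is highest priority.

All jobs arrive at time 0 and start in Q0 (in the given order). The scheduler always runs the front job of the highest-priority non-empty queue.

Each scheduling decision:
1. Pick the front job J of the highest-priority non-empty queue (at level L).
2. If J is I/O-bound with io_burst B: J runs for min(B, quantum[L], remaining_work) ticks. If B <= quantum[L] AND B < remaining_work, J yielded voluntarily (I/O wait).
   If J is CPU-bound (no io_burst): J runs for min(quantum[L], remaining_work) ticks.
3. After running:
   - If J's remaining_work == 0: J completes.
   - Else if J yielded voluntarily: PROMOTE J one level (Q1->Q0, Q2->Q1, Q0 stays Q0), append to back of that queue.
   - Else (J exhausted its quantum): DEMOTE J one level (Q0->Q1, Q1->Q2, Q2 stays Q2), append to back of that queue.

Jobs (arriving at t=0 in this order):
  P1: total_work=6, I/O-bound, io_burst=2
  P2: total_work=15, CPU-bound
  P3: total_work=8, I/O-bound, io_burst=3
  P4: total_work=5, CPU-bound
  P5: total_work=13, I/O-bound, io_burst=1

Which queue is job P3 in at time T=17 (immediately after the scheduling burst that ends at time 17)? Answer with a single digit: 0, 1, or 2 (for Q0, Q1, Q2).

Answer: 0

Derivation:
t=0-2: P1@Q0 runs 2, rem=4, I/O yield, promote→Q0. Q0=[P2,P3,P4,P5,P1] Q1=[] Q2=[]
t=2-5: P2@Q0 runs 3, rem=12, quantum used, demote→Q1. Q0=[P3,P4,P5,P1] Q1=[P2] Q2=[]
t=5-8: P3@Q0 runs 3, rem=5, I/O yield, promote→Q0. Q0=[P4,P5,P1,P3] Q1=[P2] Q2=[]
t=8-11: P4@Q0 runs 3, rem=2, quantum used, demote→Q1. Q0=[P5,P1,P3] Q1=[P2,P4] Q2=[]
t=11-12: P5@Q0 runs 1, rem=12, I/O yield, promote→Q0. Q0=[P1,P3,P5] Q1=[P2,P4] Q2=[]
t=12-14: P1@Q0 runs 2, rem=2, I/O yield, promote→Q0. Q0=[P3,P5,P1] Q1=[P2,P4] Q2=[]
t=14-17: P3@Q0 runs 3, rem=2, I/O yield, promote→Q0. Q0=[P5,P1,P3] Q1=[P2,P4] Q2=[]
t=17-18: P5@Q0 runs 1, rem=11, I/O yield, promote→Q0. Q0=[P1,P3,P5] Q1=[P2,P4] Q2=[]
t=18-20: P1@Q0 runs 2, rem=0, completes. Q0=[P3,P5] Q1=[P2,P4] Q2=[]
t=20-22: P3@Q0 runs 2, rem=0, completes. Q0=[P5] Q1=[P2,P4] Q2=[]
t=22-23: P5@Q0 runs 1, rem=10, I/O yield, promote→Q0. Q0=[P5] Q1=[P2,P4] Q2=[]
t=23-24: P5@Q0 runs 1, rem=9, I/O yield, promote→Q0. Q0=[P5] Q1=[P2,P4] Q2=[]
t=24-25: P5@Q0 runs 1, rem=8, I/O yield, promote→Q0. Q0=[P5] Q1=[P2,P4] Q2=[]
t=25-26: P5@Q0 runs 1, rem=7, I/O yield, promote→Q0. Q0=[P5] Q1=[P2,P4] Q2=[]
t=26-27: P5@Q0 runs 1, rem=6, I/O yield, promote→Q0. Q0=[P5] Q1=[P2,P4] Q2=[]
t=27-28: P5@Q0 runs 1, rem=5, I/O yield, promote→Q0. Q0=[P5] Q1=[P2,P4] Q2=[]
t=28-29: P5@Q0 runs 1, rem=4, I/O yield, promote→Q0. Q0=[P5] Q1=[P2,P4] Q2=[]
t=29-30: P5@Q0 runs 1, rem=3, I/O yield, promote→Q0. Q0=[P5] Q1=[P2,P4] Q2=[]
t=30-31: P5@Q0 runs 1, rem=2, I/O yield, promote→Q0. Q0=[P5] Q1=[P2,P4] Q2=[]
t=31-32: P5@Q0 runs 1, rem=1, I/O yield, promote→Q0. Q0=[P5] Q1=[P2,P4] Q2=[]
t=32-33: P5@Q0 runs 1, rem=0, completes. Q0=[] Q1=[P2,P4] Q2=[]
t=33-37: P2@Q1 runs 4, rem=8, quantum used, demote→Q2. Q0=[] Q1=[P4] Q2=[P2]
t=37-39: P4@Q1 runs 2, rem=0, completes. Q0=[] Q1=[] Q2=[P2]
t=39-47: P2@Q2 runs 8, rem=0, completes. Q0=[] Q1=[] Q2=[]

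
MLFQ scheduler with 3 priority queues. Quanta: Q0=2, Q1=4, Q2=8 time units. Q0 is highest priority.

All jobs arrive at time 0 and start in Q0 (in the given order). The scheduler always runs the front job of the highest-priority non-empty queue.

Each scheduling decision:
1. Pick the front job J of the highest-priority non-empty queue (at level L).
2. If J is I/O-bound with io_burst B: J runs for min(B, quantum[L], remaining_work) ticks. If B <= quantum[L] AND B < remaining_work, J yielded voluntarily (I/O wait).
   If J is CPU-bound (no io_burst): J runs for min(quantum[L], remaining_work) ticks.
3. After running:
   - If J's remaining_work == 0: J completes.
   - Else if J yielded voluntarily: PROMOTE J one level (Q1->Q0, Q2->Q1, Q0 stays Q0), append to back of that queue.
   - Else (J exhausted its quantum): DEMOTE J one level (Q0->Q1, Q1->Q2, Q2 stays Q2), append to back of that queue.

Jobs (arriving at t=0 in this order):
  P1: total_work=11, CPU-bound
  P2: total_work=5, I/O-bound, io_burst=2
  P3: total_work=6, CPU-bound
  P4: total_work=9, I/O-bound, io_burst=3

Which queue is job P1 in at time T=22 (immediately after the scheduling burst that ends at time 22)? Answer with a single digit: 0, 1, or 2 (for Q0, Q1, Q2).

Answer: 2

Derivation:
t=0-2: P1@Q0 runs 2, rem=9, quantum used, demote→Q1. Q0=[P2,P3,P4] Q1=[P1] Q2=[]
t=2-4: P2@Q0 runs 2, rem=3, I/O yield, promote→Q0. Q0=[P3,P4,P2] Q1=[P1] Q2=[]
t=4-6: P3@Q0 runs 2, rem=4, quantum used, demote→Q1. Q0=[P4,P2] Q1=[P1,P3] Q2=[]
t=6-8: P4@Q0 runs 2, rem=7, quantum used, demote→Q1. Q0=[P2] Q1=[P1,P3,P4] Q2=[]
t=8-10: P2@Q0 runs 2, rem=1, I/O yield, promote→Q0. Q0=[P2] Q1=[P1,P3,P4] Q2=[]
t=10-11: P2@Q0 runs 1, rem=0, completes. Q0=[] Q1=[P1,P3,P4] Q2=[]
t=11-15: P1@Q1 runs 4, rem=5, quantum used, demote→Q2. Q0=[] Q1=[P3,P4] Q2=[P1]
t=15-19: P3@Q1 runs 4, rem=0, completes. Q0=[] Q1=[P4] Q2=[P1]
t=19-22: P4@Q1 runs 3, rem=4, I/O yield, promote→Q0. Q0=[P4] Q1=[] Q2=[P1]
t=22-24: P4@Q0 runs 2, rem=2, quantum used, demote→Q1. Q0=[] Q1=[P4] Q2=[P1]
t=24-26: P4@Q1 runs 2, rem=0, completes. Q0=[] Q1=[] Q2=[P1]
t=26-31: P1@Q2 runs 5, rem=0, completes. Q0=[] Q1=[] Q2=[]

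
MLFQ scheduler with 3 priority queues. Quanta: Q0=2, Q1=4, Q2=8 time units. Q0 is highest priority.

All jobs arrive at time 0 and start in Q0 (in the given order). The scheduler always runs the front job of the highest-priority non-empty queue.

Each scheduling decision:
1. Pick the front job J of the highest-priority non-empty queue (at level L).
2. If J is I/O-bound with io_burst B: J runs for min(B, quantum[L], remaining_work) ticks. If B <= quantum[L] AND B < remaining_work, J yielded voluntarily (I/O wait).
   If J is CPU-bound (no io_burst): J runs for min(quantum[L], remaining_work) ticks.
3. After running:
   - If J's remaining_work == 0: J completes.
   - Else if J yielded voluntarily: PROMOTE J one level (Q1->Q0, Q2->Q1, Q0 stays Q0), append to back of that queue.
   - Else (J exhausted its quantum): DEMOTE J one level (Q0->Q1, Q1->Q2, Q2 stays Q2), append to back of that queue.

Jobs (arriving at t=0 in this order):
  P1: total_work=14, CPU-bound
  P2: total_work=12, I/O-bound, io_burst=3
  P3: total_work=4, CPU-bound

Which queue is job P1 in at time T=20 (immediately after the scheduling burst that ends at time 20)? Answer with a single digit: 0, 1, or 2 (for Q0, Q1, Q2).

t=0-2: P1@Q0 runs 2, rem=12, quantum used, demote→Q1. Q0=[P2,P3] Q1=[P1] Q2=[]
t=2-4: P2@Q0 runs 2, rem=10, quantum used, demote→Q1. Q0=[P3] Q1=[P1,P2] Q2=[]
t=4-6: P3@Q0 runs 2, rem=2, quantum used, demote→Q1. Q0=[] Q1=[P1,P2,P3] Q2=[]
t=6-10: P1@Q1 runs 4, rem=8, quantum used, demote→Q2. Q0=[] Q1=[P2,P3] Q2=[P1]
t=10-13: P2@Q1 runs 3, rem=7, I/O yield, promote→Q0. Q0=[P2] Q1=[P3] Q2=[P1]
t=13-15: P2@Q0 runs 2, rem=5, quantum used, demote→Q1. Q0=[] Q1=[P3,P2] Q2=[P1]
t=15-17: P3@Q1 runs 2, rem=0, completes. Q0=[] Q1=[P2] Q2=[P1]
t=17-20: P2@Q1 runs 3, rem=2, I/O yield, promote→Q0. Q0=[P2] Q1=[] Q2=[P1]
t=20-22: P2@Q0 runs 2, rem=0, completes. Q0=[] Q1=[] Q2=[P1]
t=22-30: P1@Q2 runs 8, rem=0, completes. Q0=[] Q1=[] Q2=[]

Answer: 2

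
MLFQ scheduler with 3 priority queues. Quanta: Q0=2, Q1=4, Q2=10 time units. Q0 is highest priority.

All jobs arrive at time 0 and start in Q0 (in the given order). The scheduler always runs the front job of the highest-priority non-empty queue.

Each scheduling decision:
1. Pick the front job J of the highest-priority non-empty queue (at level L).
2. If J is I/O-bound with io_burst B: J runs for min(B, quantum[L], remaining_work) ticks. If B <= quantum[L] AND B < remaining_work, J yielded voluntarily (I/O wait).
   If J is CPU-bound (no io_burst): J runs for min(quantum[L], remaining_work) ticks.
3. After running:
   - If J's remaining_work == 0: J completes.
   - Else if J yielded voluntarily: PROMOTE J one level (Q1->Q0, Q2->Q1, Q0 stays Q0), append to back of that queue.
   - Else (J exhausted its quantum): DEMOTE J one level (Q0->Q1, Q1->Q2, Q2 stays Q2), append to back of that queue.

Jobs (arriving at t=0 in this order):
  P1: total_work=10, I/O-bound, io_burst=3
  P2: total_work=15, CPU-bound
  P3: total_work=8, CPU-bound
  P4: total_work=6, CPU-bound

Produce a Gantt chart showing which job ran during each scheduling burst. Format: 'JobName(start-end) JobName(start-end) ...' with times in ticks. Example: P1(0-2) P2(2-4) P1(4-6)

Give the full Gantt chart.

t=0-2: P1@Q0 runs 2, rem=8, quantum used, demote→Q1. Q0=[P2,P3,P4] Q1=[P1] Q2=[]
t=2-4: P2@Q0 runs 2, rem=13, quantum used, demote→Q1. Q0=[P3,P4] Q1=[P1,P2] Q2=[]
t=4-6: P3@Q0 runs 2, rem=6, quantum used, demote→Q1. Q0=[P4] Q1=[P1,P2,P3] Q2=[]
t=6-8: P4@Q0 runs 2, rem=4, quantum used, demote→Q1. Q0=[] Q1=[P1,P2,P3,P4] Q2=[]
t=8-11: P1@Q1 runs 3, rem=5, I/O yield, promote→Q0. Q0=[P1] Q1=[P2,P3,P4] Q2=[]
t=11-13: P1@Q0 runs 2, rem=3, quantum used, demote→Q1. Q0=[] Q1=[P2,P3,P4,P1] Q2=[]
t=13-17: P2@Q1 runs 4, rem=9, quantum used, demote→Q2. Q0=[] Q1=[P3,P4,P1] Q2=[P2]
t=17-21: P3@Q1 runs 4, rem=2, quantum used, demote→Q2. Q0=[] Q1=[P4,P1] Q2=[P2,P3]
t=21-25: P4@Q1 runs 4, rem=0, completes. Q0=[] Q1=[P1] Q2=[P2,P3]
t=25-28: P1@Q1 runs 3, rem=0, completes. Q0=[] Q1=[] Q2=[P2,P3]
t=28-37: P2@Q2 runs 9, rem=0, completes. Q0=[] Q1=[] Q2=[P3]
t=37-39: P3@Q2 runs 2, rem=0, completes. Q0=[] Q1=[] Q2=[]

Answer: P1(0-2) P2(2-4) P3(4-6) P4(6-8) P1(8-11) P1(11-13) P2(13-17) P3(17-21) P4(21-25) P1(25-28) P2(28-37) P3(37-39)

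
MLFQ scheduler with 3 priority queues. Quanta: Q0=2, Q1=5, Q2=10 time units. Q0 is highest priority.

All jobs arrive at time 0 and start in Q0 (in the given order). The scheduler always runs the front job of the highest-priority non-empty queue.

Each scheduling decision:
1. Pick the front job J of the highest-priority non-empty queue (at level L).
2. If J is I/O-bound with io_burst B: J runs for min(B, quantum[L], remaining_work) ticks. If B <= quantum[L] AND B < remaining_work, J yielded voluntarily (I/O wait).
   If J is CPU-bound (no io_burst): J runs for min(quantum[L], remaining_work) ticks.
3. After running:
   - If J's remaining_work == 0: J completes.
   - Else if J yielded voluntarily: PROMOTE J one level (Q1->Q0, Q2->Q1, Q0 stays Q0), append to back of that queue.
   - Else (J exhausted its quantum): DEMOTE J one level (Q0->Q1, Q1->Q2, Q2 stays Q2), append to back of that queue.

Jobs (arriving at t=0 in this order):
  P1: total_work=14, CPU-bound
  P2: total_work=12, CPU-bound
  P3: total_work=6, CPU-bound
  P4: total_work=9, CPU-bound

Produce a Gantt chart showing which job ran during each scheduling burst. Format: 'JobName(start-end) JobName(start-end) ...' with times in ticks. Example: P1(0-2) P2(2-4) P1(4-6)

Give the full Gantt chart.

t=0-2: P1@Q0 runs 2, rem=12, quantum used, demote→Q1. Q0=[P2,P3,P4] Q1=[P1] Q2=[]
t=2-4: P2@Q0 runs 2, rem=10, quantum used, demote→Q1. Q0=[P3,P4] Q1=[P1,P2] Q2=[]
t=4-6: P3@Q0 runs 2, rem=4, quantum used, demote→Q1. Q0=[P4] Q1=[P1,P2,P3] Q2=[]
t=6-8: P4@Q0 runs 2, rem=7, quantum used, demote→Q1. Q0=[] Q1=[P1,P2,P3,P4] Q2=[]
t=8-13: P1@Q1 runs 5, rem=7, quantum used, demote→Q2. Q0=[] Q1=[P2,P3,P4] Q2=[P1]
t=13-18: P2@Q1 runs 5, rem=5, quantum used, demote→Q2. Q0=[] Q1=[P3,P4] Q2=[P1,P2]
t=18-22: P3@Q1 runs 4, rem=0, completes. Q0=[] Q1=[P4] Q2=[P1,P2]
t=22-27: P4@Q1 runs 5, rem=2, quantum used, demote→Q2. Q0=[] Q1=[] Q2=[P1,P2,P4]
t=27-34: P1@Q2 runs 7, rem=0, completes. Q0=[] Q1=[] Q2=[P2,P4]
t=34-39: P2@Q2 runs 5, rem=0, completes. Q0=[] Q1=[] Q2=[P4]
t=39-41: P4@Q2 runs 2, rem=0, completes. Q0=[] Q1=[] Q2=[]

Answer: P1(0-2) P2(2-4) P3(4-6) P4(6-8) P1(8-13) P2(13-18) P3(18-22) P4(22-27) P1(27-34) P2(34-39) P4(39-41)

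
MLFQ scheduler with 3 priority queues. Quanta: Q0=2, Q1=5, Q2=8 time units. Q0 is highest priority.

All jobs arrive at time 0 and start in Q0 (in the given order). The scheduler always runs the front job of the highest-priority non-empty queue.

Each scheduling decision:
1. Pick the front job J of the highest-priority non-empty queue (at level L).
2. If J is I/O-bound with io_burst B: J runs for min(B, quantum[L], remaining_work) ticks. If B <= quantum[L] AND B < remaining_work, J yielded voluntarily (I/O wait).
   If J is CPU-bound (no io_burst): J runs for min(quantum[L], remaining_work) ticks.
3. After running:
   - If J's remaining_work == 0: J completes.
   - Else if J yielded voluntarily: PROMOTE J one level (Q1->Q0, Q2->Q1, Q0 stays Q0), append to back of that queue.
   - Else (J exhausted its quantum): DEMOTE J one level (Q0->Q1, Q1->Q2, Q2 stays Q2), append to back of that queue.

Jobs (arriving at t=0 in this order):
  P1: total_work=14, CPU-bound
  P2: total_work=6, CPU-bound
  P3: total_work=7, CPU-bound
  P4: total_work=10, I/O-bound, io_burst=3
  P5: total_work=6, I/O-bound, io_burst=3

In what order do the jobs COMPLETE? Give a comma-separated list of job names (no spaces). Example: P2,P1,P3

Answer: P2,P3,P5,P4,P1

Derivation:
t=0-2: P1@Q0 runs 2, rem=12, quantum used, demote→Q1. Q0=[P2,P3,P4,P5] Q1=[P1] Q2=[]
t=2-4: P2@Q0 runs 2, rem=4, quantum used, demote→Q1. Q0=[P3,P4,P5] Q1=[P1,P2] Q2=[]
t=4-6: P3@Q0 runs 2, rem=5, quantum used, demote→Q1. Q0=[P4,P5] Q1=[P1,P2,P3] Q2=[]
t=6-8: P4@Q0 runs 2, rem=8, quantum used, demote→Q1. Q0=[P5] Q1=[P1,P2,P3,P4] Q2=[]
t=8-10: P5@Q0 runs 2, rem=4, quantum used, demote→Q1. Q0=[] Q1=[P1,P2,P3,P4,P5] Q2=[]
t=10-15: P1@Q1 runs 5, rem=7, quantum used, demote→Q2. Q0=[] Q1=[P2,P3,P4,P5] Q2=[P1]
t=15-19: P2@Q1 runs 4, rem=0, completes. Q0=[] Q1=[P3,P4,P5] Q2=[P1]
t=19-24: P3@Q1 runs 5, rem=0, completes. Q0=[] Q1=[P4,P5] Q2=[P1]
t=24-27: P4@Q1 runs 3, rem=5, I/O yield, promote→Q0. Q0=[P4] Q1=[P5] Q2=[P1]
t=27-29: P4@Q0 runs 2, rem=3, quantum used, demote→Q1. Q0=[] Q1=[P5,P4] Q2=[P1]
t=29-32: P5@Q1 runs 3, rem=1, I/O yield, promote→Q0. Q0=[P5] Q1=[P4] Q2=[P1]
t=32-33: P5@Q0 runs 1, rem=0, completes. Q0=[] Q1=[P4] Q2=[P1]
t=33-36: P4@Q1 runs 3, rem=0, completes. Q0=[] Q1=[] Q2=[P1]
t=36-43: P1@Q2 runs 7, rem=0, completes. Q0=[] Q1=[] Q2=[]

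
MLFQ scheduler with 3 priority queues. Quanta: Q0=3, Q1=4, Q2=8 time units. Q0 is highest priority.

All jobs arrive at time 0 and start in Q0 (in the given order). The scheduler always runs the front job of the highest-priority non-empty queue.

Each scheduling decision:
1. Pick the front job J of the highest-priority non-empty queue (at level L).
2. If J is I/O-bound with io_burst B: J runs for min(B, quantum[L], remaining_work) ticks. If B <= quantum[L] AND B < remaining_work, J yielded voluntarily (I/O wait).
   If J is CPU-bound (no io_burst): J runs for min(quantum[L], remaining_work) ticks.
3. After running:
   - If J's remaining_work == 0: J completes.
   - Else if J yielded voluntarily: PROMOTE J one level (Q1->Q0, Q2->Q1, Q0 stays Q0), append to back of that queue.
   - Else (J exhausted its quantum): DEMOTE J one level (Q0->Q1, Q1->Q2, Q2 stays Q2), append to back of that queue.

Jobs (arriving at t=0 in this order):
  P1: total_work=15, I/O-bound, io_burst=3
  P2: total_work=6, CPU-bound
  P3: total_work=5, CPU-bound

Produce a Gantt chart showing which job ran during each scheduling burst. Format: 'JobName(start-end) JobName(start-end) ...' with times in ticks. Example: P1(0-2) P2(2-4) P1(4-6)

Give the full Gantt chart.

Answer: P1(0-3) P2(3-6) P3(6-9) P1(9-12) P1(12-15) P1(15-18) P1(18-21) P2(21-24) P3(24-26)

Derivation:
t=0-3: P1@Q0 runs 3, rem=12, I/O yield, promote→Q0. Q0=[P2,P3,P1] Q1=[] Q2=[]
t=3-6: P2@Q0 runs 3, rem=3, quantum used, demote→Q1. Q0=[P3,P1] Q1=[P2] Q2=[]
t=6-9: P3@Q0 runs 3, rem=2, quantum used, demote→Q1. Q0=[P1] Q1=[P2,P3] Q2=[]
t=9-12: P1@Q0 runs 3, rem=9, I/O yield, promote→Q0. Q0=[P1] Q1=[P2,P3] Q2=[]
t=12-15: P1@Q0 runs 3, rem=6, I/O yield, promote→Q0. Q0=[P1] Q1=[P2,P3] Q2=[]
t=15-18: P1@Q0 runs 3, rem=3, I/O yield, promote→Q0. Q0=[P1] Q1=[P2,P3] Q2=[]
t=18-21: P1@Q0 runs 3, rem=0, completes. Q0=[] Q1=[P2,P3] Q2=[]
t=21-24: P2@Q1 runs 3, rem=0, completes. Q0=[] Q1=[P3] Q2=[]
t=24-26: P3@Q1 runs 2, rem=0, completes. Q0=[] Q1=[] Q2=[]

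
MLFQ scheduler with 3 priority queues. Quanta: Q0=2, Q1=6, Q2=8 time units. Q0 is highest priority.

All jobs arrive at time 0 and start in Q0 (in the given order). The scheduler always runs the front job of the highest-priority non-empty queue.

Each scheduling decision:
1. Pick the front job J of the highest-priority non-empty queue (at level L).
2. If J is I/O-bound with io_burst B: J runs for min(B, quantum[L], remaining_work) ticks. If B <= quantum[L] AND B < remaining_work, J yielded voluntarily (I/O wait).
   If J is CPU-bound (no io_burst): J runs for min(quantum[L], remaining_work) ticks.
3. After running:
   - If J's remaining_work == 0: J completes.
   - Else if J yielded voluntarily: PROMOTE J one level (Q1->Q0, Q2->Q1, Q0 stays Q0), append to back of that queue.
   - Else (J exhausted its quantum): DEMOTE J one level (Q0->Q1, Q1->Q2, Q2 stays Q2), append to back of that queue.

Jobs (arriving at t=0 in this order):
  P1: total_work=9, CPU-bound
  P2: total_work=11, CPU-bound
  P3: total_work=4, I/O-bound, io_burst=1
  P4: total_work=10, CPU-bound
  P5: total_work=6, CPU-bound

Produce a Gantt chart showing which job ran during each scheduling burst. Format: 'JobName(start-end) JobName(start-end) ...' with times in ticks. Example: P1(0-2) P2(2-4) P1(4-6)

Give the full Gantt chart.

t=0-2: P1@Q0 runs 2, rem=7, quantum used, demote→Q1. Q0=[P2,P3,P4,P5] Q1=[P1] Q2=[]
t=2-4: P2@Q0 runs 2, rem=9, quantum used, demote→Q1. Q0=[P3,P4,P5] Q1=[P1,P2] Q2=[]
t=4-5: P3@Q0 runs 1, rem=3, I/O yield, promote→Q0. Q0=[P4,P5,P3] Q1=[P1,P2] Q2=[]
t=5-7: P4@Q0 runs 2, rem=8, quantum used, demote→Q1. Q0=[P5,P3] Q1=[P1,P2,P4] Q2=[]
t=7-9: P5@Q0 runs 2, rem=4, quantum used, demote→Q1. Q0=[P3] Q1=[P1,P2,P4,P5] Q2=[]
t=9-10: P3@Q0 runs 1, rem=2, I/O yield, promote→Q0. Q0=[P3] Q1=[P1,P2,P4,P5] Q2=[]
t=10-11: P3@Q0 runs 1, rem=1, I/O yield, promote→Q0. Q0=[P3] Q1=[P1,P2,P4,P5] Q2=[]
t=11-12: P3@Q0 runs 1, rem=0, completes. Q0=[] Q1=[P1,P2,P4,P5] Q2=[]
t=12-18: P1@Q1 runs 6, rem=1, quantum used, demote→Q2. Q0=[] Q1=[P2,P4,P5] Q2=[P1]
t=18-24: P2@Q1 runs 6, rem=3, quantum used, demote→Q2. Q0=[] Q1=[P4,P5] Q2=[P1,P2]
t=24-30: P4@Q1 runs 6, rem=2, quantum used, demote→Q2. Q0=[] Q1=[P5] Q2=[P1,P2,P4]
t=30-34: P5@Q1 runs 4, rem=0, completes. Q0=[] Q1=[] Q2=[P1,P2,P4]
t=34-35: P1@Q2 runs 1, rem=0, completes. Q0=[] Q1=[] Q2=[P2,P4]
t=35-38: P2@Q2 runs 3, rem=0, completes. Q0=[] Q1=[] Q2=[P4]
t=38-40: P4@Q2 runs 2, rem=0, completes. Q0=[] Q1=[] Q2=[]

Answer: P1(0-2) P2(2-4) P3(4-5) P4(5-7) P5(7-9) P3(9-10) P3(10-11) P3(11-12) P1(12-18) P2(18-24) P4(24-30) P5(30-34) P1(34-35) P2(35-38) P4(38-40)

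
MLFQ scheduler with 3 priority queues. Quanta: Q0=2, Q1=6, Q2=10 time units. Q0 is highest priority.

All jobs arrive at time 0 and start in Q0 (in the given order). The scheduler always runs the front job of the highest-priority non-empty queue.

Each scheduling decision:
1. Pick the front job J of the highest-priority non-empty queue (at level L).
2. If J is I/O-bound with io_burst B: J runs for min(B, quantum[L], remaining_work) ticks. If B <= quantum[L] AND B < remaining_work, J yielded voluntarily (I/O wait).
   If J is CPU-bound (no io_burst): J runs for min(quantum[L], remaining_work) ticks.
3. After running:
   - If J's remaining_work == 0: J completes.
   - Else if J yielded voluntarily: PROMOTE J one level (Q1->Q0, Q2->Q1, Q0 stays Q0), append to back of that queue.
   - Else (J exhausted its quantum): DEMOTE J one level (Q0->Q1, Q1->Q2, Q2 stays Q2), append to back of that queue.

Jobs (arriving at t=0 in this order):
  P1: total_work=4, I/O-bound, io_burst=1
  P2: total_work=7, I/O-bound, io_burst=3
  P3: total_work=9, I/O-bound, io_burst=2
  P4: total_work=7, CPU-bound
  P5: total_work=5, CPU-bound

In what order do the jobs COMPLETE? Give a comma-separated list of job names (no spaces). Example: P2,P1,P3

t=0-1: P1@Q0 runs 1, rem=3, I/O yield, promote→Q0. Q0=[P2,P3,P4,P5,P1] Q1=[] Q2=[]
t=1-3: P2@Q0 runs 2, rem=5, quantum used, demote→Q1. Q0=[P3,P4,P5,P1] Q1=[P2] Q2=[]
t=3-5: P3@Q0 runs 2, rem=7, I/O yield, promote→Q0. Q0=[P4,P5,P1,P3] Q1=[P2] Q2=[]
t=5-7: P4@Q0 runs 2, rem=5, quantum used, demote→Q1. Q0=[P5,P1,P3] Q1=[P2,P4] Q2=[]
t=7-9: P5@Q0 runs 2, rem=3, quantum used, demote→Q1. Q0=[P1,P3] Q1=[P2,P4,P5] Q2=[]
t=9-10: P1@Q0 runs 1, rem=2, I/O yield, promote→Q0. Q0=[P3,P1] Q1=[P2,P4,P5] Q2=[]
t=10-12: P3@Q0 runs 2, rem=5, I/O yield, promote→Q0. Q0=[P1,P3] Q1=[P2,P4,P5] Q2=[]
t=12-13: P1@Q0 runs 1, rem=1, I/O yield, promote→Q0. Q0=[P3,P1] Q1=[P2,P4,P5] Q2=[]
t=13-15: P3@Q0 runs 2, rem=3, I/O yield, promote→Q0. Q0=[P1,P3] Q1=[P2,P4,P5] Q2=[]
t=15-16: P1@Q0 runs 1, rem=0, completes. Q0=[P3] Q1=[P2,P4,P5] Q2=[]
t=16-18: P3@Q0 runs 2, rem=1, I/O yield, promote→Q0. Q0=[P3] Q1=[P2,P4,P5] Q2=[]
t=18-19: P3@Q0 runs 1, rem=0, completes. Q0=[] Q1=[P2,P4,P5] Q2=[]
t=19-22: P2@Q1 runs 3, rem=2, I/O yield, promote→Q0. Q0=[P2] Q1=[P4,P5] Q2=[]
t=22-24: P2@Q0 runs 2, rem=0, completes. Q0=[] Q1=[P4,P5] Q2=[]
t=24-29: P4@Q1 runs 5, rem=0, completes. Q0=[] Q1=[P5] Q2=[]
t=29-32: P5@Q1 runs 3, rem=0, completes. Q0=[] Q1=[] Q2=[]

Answer: P1,P3,P2,P4,P5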